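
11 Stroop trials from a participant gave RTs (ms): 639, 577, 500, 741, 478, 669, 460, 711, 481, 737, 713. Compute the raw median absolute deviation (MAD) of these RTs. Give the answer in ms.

98 ms

Sorted: 460, 478, 481, 500, 577, 639, 669, 711, 713, 737, 741 → median = 639
|x − 639|: 0, 62, 139, 102, 161, 30, 179, 72, 158, 98, 74
Sorted deviations: 0, 30, 62, 72, 74, 98, 102, 139, 158, 161, 179 → MAD = 98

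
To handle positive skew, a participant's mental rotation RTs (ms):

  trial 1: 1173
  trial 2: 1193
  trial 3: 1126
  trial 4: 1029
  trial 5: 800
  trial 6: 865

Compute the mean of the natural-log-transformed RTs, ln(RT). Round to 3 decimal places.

ln(RT): 7.0673, 7.0842, 7.0264, 6.9363, 6.6846, 6.7627
Σ ln(RT) = 41.5617
Mean = 41.5617/6 = 6.92694

6.927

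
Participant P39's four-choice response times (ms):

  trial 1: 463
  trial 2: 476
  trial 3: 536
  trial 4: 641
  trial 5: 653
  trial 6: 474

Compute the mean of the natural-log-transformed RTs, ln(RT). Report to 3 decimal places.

6.282

ln(RT): 6.1377, 6.1654, 6.2841, 6.4630, 6.4816, 6.1612
Σ ln(RT) = 37.6931
Mean = 37.6931/6 = 6.28218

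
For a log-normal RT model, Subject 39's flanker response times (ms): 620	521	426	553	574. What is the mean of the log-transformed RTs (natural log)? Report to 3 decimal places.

ln(RT): 6.4297, 6.2558, 6.0544, 6.3154, 6.3526
Σ ln(RT) = 31.4079
Mean = 31.4079/5 = 6.28158

6.282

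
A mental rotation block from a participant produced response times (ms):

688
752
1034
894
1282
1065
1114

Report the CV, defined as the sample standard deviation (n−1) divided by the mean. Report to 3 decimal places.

n = 7, Σ = 6829, M = 975.5714
Σ(x−M)² = 263807.714; s = √(263807.714/6) = 209.6854
CV = 209.6854 / 975.5714 = 0.21494

0.215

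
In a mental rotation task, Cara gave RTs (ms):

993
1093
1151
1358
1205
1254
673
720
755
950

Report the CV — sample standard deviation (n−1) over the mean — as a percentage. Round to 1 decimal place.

n = 10, Σ = 10152, M = 1015.2000
Σ(x−M)² = 511747.600; s = √(511747.600/9) = 238.4551
CV = 238.4551 / 1015.2000 = 0.23488 = 23.488%

23.5%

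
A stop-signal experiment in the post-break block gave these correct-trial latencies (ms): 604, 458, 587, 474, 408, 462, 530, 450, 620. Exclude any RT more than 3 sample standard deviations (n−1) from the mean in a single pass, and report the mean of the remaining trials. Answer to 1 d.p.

n = 9, ΣRT = 4593, M = 510.333
Σ(x−M)² = 47572.00; s = √(47572.00/8) = 77.114
Cutoffs: 510.333 ± 3·77.114 → [279.0, 741.7]
No RTs fall outside the cutoffs; all 9 retained. Mean = 4593/9 = 510.333

510.3 ms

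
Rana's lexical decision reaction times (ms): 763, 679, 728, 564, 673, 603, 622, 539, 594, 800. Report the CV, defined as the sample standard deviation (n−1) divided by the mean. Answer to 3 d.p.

n = 10, Σ = 6565, M = 656.5000
Σ(x−M)² = 68146.500; s = √(68146.500/9) = 87.0163
CV = 87.0163 / 656.5000 = 0.13255

0.133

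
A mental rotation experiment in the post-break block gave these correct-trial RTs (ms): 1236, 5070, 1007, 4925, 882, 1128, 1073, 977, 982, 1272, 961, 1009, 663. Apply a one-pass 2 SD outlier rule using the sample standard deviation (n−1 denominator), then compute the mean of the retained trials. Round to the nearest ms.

n = 13, ΣRT = 21185, M = 1629.615
Σ(x−M)² = 27098513.08; s = √(27098513.08/12) = 1502.734
Cutoffs: 1629.615 ± 2·1502.734 → [-1375.9, 4635.1]
Outside: 4925, 5070 → excluded.
Retained (n=11): Σ = 11190, mean = 11190/11 = 1017.273

1017 ms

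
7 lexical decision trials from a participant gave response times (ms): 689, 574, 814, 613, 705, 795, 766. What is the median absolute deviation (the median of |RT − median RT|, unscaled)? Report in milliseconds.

Sorted: 574, 613, 689, 705, 766, 795, 814 → median = 705
|x − 705|: 16, 131, 109, 92, 0, 90, 61
Sorted deviations: 0, 16, 61, 90, 92, 109, 131 → MAD = 90

90 ms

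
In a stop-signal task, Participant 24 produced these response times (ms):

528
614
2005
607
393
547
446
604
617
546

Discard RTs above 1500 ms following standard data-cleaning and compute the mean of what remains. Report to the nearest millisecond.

545 ms

Excluded: 2005
Retained (n=9): Σ = 4902
Mean = 4902/9 = 544.6667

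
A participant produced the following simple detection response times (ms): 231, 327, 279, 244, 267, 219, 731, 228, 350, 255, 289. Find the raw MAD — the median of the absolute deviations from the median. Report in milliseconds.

Sorted: 219, 228, 231, 244, 255, 267, 279, 289, 327, 350, 731 → median = 267
|x − 267|: 36, 60, 12, 23, 0, 48, 464, 39, 83, 12, 22
Sorted deviations: 0, 12, 12, 22, 23, 36, 39, 48, 60, 83, 464 → MAD = 36

36 ms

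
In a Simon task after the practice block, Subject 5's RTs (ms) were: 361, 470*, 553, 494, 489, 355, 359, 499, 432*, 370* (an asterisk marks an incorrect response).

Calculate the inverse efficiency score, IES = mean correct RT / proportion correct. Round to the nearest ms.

635 ms

Correct trials (n=7): 361, 553, 494, 489, 355, 359, 499
Mean correct RT = 3110/7 = 444.2857 ms
Proportion correct = 7/10
IES = 444.2857 / (7/10) = 634.694 ms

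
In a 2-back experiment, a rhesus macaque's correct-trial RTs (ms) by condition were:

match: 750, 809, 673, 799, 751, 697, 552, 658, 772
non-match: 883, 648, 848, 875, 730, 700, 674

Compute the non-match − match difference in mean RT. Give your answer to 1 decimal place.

47.5 ms

M(match) = 6461/9 = 717.889
M(non-match) = 5358/7 = 765.429
Difference = 765.429 − 717.889 = 47.540 ms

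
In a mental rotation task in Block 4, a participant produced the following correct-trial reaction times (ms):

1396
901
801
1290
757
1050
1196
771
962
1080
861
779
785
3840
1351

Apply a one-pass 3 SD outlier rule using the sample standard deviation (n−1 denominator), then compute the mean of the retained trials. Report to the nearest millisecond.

n = 15, ΣRT = 17820, M = 1188.000
Σ(x−M)² = 8223596.00; s = √(8223596.00/14) = 766.420
Cutoffs: 1188.000 ± 3·766.420 → [-1111.3, 3487.3]
Outside: 3840 → excluded.
Retained (n=14): Σ = 13980, mean = 13980/14 = 998.571

999 ms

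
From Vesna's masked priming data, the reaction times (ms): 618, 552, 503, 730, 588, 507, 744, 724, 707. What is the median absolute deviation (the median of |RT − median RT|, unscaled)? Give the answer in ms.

Sorted: 503, 507, 552, 588, 618, 707, 724, 730, 744 → median = 618
|x − 618|: 0, 66, 115, 112, 30, 111, 126, 106, 89
Sorted deviations: 0, 30, 66, 89, 106, 111, 112, 115, 126 → MAD = 106

106 ms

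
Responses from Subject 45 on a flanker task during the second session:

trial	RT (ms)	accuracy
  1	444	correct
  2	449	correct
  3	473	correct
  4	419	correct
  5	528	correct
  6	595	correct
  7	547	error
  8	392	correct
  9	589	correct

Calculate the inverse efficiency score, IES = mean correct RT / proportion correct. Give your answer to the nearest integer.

Correct trials (n=8): 444, 449, 473, 419, 528, 595, 392, 589
Mean correct RT = 3889/8 = 486.1250 ms
Proportion correct = 8/9
IES = 486.1250 / (8/9) = 546.891 ms

547 ms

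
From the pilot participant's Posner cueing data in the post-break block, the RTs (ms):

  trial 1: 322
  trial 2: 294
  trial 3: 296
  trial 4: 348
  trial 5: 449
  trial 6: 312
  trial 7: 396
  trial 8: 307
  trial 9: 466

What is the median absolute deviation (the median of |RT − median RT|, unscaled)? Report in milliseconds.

26 ms

Sorted: 294, 296, 307, 312, 322, 348, 396, 449, 466 → median = 322
|x − 322|: 0, 28, 26, 26, 127, 10, 74, 15, 144
Sorted deviations: 0, 10, 15, 26, 26, 28, 74, 127, 144 → MAD = 26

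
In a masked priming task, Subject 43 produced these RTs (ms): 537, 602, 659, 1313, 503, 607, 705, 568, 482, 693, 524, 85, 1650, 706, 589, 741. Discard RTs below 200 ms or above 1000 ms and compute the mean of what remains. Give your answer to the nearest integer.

609 ms

Excluded: 85, 1313, 1650
Retained (n=13): Σ = 7916
Mean = 7916/13 = 608.9231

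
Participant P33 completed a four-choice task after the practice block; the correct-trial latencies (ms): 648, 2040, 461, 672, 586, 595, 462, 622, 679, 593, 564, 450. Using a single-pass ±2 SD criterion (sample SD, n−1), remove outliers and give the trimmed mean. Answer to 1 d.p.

575.6 ms

n = 12, ΣRT = 8372, M = 697.667
Σ(x−M)² = 2035778.67; s = √(2035778.67/11) = 430.199
Cutoffs: 697.667 ± 2·430.199 → [-162.7, 1558.1]
Outside: 2040 → excluded.
Retained (n=11): Σ = 6332, mean = 6332/11 = 575.636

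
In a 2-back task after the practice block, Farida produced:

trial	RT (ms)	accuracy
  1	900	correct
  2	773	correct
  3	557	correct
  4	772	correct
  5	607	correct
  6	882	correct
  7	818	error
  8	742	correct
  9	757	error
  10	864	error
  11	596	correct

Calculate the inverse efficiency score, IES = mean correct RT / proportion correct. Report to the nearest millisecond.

Correct trials (n=8): 900, 773, 557, 772, 607, 882, 742, 596
Mean correct RT = 5829/8 = 728.6250 ms
Proportion correct = 8/11
IES = 728.6250 / (8/11) = 1001.859 ms

1002 ms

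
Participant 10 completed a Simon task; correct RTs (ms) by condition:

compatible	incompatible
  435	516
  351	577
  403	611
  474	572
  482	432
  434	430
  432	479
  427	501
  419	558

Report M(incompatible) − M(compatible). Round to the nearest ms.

M(compatible) = 3857/9 = 428.556
M(incompatible) = 4676/9 = 519.556
Difference = 519.556 − 428.556 = 91.000 ms

91 ms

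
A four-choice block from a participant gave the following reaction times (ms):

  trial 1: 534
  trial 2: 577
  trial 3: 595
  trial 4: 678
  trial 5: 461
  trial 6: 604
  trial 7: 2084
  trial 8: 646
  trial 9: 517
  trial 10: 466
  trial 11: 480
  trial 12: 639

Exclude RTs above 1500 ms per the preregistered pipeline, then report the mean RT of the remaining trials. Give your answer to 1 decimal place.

Excluded: 2084
Retained (n=11): Σ = 6197
Mean = 6197/11 = 563.3636

563.4 ms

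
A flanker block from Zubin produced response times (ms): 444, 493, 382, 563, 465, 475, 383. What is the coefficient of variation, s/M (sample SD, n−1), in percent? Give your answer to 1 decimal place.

13.9%

n = 7, Σ = 3205, M = 457.8571
Σ(x−M)² = 24184.857; s = √(24184.857/6) = 63.4887
CV = 63.4887 / 457.8571 = 0.13866 = 13.866%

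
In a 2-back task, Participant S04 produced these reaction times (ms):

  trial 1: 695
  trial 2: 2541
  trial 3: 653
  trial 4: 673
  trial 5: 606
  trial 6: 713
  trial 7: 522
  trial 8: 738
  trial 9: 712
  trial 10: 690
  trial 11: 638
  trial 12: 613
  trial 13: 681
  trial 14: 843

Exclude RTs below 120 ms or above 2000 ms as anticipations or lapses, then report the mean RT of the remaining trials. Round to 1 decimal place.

675.2 ms

Excluded: 2541
Retained (n=13): Σ = 8777
Mean = 8777/13 = 675.1538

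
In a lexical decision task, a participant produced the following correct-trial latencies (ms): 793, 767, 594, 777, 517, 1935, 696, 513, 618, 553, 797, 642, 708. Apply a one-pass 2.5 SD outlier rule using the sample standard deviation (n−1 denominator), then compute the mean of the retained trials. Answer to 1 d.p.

664.6 ms

n = 13, ΣRT = 9910, M = 762.308
Σ(x−M)² = 1614702.77; s = √(1614702.77/12) = 366.822
Cutoffs: 762.308 ± 2.5·366.822 → [-154.7, 1679.4]
Outside: 1935 → excluded.
Retained (n=12): Σ = 7975, mean = 7975/12 = 664.583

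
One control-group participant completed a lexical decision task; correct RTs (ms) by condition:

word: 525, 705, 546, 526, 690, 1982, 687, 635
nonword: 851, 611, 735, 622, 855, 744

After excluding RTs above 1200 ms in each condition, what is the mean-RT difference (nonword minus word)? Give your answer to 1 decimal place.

word: exclude 1982
M(word) = 4314/7 = 616.286
M(nonword) = 4418/6 = 736.333
Difference = 736.333 − 616.286 = 120.048 ms

120.0 ms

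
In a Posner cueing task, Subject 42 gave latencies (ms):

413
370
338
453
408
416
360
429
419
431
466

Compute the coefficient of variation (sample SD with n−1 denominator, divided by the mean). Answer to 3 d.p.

0.095

n = 11, Σ = 4503, M = 409.3636
Σ(x−M)² = 15196.545; s = √(15196.545/10) = 38.9827
CV = 38.9827 / 409.3636 = 0.09523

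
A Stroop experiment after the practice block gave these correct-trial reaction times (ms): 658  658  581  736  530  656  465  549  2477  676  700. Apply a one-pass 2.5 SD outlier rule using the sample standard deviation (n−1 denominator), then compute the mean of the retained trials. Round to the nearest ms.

n = 11, ΣRT = 8686, M = 789.636
Σ(x−M)² = 3197770.55; s = √(3197770.55/10) = 565.488
Cutoffs: 789.636 ± 2.5·565.488 → [-624.1, 2203.4]
Outside: 2477 → excluded.
Retained (n=10): Σ = 6209, mean = 6209/10 = 620.900

621 ms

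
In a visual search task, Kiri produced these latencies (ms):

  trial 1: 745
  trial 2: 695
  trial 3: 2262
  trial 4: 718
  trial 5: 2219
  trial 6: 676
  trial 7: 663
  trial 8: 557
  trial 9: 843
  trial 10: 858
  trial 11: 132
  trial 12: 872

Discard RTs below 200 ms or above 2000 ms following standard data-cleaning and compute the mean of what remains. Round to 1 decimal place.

Excluded: 132, 2219, 2262
Retained (n=9): Σ = 6627
Mean = 6627/9 = 736.3333

736.3 ms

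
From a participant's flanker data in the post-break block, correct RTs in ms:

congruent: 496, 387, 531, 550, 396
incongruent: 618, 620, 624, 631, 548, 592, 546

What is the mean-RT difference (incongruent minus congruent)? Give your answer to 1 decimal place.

M(congruent) = 2360/5 = 472.000
M(incongruent) = 4179/7 = 597.000
Difference = 597.000 − 472.000 = 125.000 ms

125.0 ms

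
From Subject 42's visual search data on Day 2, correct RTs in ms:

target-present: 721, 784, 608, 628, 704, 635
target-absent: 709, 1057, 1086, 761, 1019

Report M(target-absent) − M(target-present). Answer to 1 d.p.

246.4 ms

M(target-present) = 4080/6 = 680.000
M(target-absent) = 4632/5 = 926.400
Difference = 926.400 − 680.000 = 246.400 ms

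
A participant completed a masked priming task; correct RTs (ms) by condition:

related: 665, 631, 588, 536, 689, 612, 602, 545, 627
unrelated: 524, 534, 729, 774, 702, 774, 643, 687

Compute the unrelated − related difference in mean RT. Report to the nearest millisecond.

M(related) = 5495/9 = 610.556
M(unrelated) = 5367/8 = 670.875
Difference = 670.875 − 610.556 = 60.319 ms

60 ms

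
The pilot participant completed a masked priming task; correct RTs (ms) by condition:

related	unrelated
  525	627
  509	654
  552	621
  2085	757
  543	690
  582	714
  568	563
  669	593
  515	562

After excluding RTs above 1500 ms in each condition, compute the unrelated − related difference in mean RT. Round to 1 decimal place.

related: exclude 2085
M(related) = 4463/8 = 557.875
M(unrelated) = 5781/9 = 642.333
Difference = 642.333 − 557.875 = 84.458 ms

84.5 ms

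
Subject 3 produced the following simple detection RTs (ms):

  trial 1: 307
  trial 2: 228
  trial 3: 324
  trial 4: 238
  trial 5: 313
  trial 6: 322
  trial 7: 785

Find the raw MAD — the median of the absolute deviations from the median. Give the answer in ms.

Sorted: 228, 238, 307, 313, 322, 324, 785 → median = 313
|x − 313|: 6, 85, 11, 75, 0, 9, 472
Sorted deviations: 0, 6, 9, 11, 75, 85, 472 → MAD = 11

11 ms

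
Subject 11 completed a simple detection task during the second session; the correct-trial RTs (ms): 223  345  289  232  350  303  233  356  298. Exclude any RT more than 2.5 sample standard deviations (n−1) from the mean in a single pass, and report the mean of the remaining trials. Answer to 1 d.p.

292.1 ms

n = 9, ΣRT = 2629, M = 292.111
Σ(x−M)² = 22276.89; s = √(22276.89/8) = 52.769
Cutoffs: 292.111 ± 2.5·52.769 → [160.2, 424.0]
No RTs fall outside the cutoffs; all 9 retained. Mean = 2629/9 = 292.111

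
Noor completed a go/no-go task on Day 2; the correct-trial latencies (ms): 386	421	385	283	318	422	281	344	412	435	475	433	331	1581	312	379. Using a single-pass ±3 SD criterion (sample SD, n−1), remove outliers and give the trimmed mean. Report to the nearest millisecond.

374 ms

n = 16, ΣRT = 7198, M = 449.875
Σ(x−M)² = 1415045.75; s = √(1415045.75/15) = 307.142
Cutoffs: 449.875 ± 3·307.142 → [-471.6, 1371.3]
Outside: 1581 → excluded.
Retained (n=15): Σ = 5617, mean = 5617/15 = 374.467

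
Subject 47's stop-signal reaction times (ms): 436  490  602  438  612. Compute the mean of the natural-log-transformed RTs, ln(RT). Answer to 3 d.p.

6.234

ln(RT): 6.0776, 6.1944, 6.4003, 6.0822, 6.4167
Σ ln(RT) = 31.1713
Mean = 31.1713/5 = 6.23425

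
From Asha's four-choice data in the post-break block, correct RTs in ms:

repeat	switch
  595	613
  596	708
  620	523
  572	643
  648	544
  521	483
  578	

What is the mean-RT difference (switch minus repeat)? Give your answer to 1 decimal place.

M(repeat) = 4130/7 = 590.000
M(switch) = 3514/6 = 585.667
Difference = 585.667 − 590.000 = -4.333 ms

-4.3 ms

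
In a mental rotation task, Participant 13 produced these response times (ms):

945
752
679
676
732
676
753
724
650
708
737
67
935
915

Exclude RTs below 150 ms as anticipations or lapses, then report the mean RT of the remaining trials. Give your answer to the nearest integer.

Excluded: 67
Retained (n=13): Σ = 9882
Mean = 9882/13 = 760.1538

760 ms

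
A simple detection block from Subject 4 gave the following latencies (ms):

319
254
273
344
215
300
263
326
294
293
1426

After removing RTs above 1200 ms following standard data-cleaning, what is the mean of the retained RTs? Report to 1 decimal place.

288.1 ms

Excluded: 1426
Retained (n=10): Σ = 2881
Mean = 2881/10 = 288.1000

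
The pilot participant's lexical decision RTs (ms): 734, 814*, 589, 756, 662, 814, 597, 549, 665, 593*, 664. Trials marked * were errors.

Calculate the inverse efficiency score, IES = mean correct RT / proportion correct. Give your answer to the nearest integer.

819 ms

Correct trials (n=9): 734, 589, 756, 662, 814, 597, 549, 665, 664
Mean correct RT = 6030/9 = 670.0000 ms
Proportion correct = 9/11
IES = 670.0000 / (9/11) = 818.889 ms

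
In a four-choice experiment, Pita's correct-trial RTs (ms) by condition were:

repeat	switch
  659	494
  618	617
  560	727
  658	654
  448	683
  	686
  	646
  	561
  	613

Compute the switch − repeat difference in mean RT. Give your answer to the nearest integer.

43 ms

M(repeat) = 2943/5 = 588.600
M(switch) = 5681/9 = 631.222
Difference = 631.222 − 588.600 = 42.622 ms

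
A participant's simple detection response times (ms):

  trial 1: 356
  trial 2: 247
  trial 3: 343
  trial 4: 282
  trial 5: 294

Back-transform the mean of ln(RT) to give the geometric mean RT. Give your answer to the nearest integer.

ln(RT): 5.8749, 5.5094, 5.8377, 5.6419, 5.6836
Mean ln(RT) = 28.5475/5 = 5.70951
Geometric mean = exp(5.70951) = 301.72 ms

302 ms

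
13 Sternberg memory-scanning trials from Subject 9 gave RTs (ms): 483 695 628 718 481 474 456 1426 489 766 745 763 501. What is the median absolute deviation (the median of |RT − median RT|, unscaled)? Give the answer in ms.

Sorted: 456, 474, 481, 483, 489, 501, 628, 695, 718, 745, 763, 766, 1426 → median = 628
|x − 628|: 145, 67, 0, 90, 147, 154, 172, 798, 139, 138, 117, 135, 127
Sorted deviations: 0, 67, 90, 117, 127, 135, 138, 139, 145, 147, 154, 172, 798 → MAD = 138

138 ms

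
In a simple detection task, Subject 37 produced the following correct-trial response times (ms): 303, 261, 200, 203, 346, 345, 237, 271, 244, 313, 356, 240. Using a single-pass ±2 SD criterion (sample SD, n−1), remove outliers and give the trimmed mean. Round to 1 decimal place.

n = 12, ΣRT = 3319, M = 276.583
Σ(x−M)² = 33350.92; s = √(33350.92/11) = 55.063
Cutoffs: 276.583 ± 2·55.063 → [166.5, 386.7]
No RTs fall outside the cutoffs; all 12 retained. Mean = 3319/12 = 276.583

276.6 ms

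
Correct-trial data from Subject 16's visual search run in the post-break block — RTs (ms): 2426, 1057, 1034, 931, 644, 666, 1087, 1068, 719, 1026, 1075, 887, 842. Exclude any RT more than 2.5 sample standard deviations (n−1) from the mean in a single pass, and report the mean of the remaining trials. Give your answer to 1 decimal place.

919.7 ms

n = 13, ΣRT = 13462, M = 1035.538
Σ(x−M)² = 2399703.23; s = √(2399703.23/12) = 447.186
Cutoffs: 1035.538 ± 2.5·447.186 → [-82.4, 2153.5]
Outside: 2426 → excluded.
Retained (n=12): Σ = 11036, mean = 11036/12 = 919.667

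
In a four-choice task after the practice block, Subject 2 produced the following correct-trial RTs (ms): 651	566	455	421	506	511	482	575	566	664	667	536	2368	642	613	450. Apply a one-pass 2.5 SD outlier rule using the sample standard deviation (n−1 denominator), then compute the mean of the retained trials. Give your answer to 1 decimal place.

n = 16, ΣRT = 10673, M = 667.062
Σ(x−M)² = 3180264.94; s = √(3180264.94/15) = 460.454
Cutoffs: 667.062 ± 2.5·460.454 → [-484.1, 1818.2]
Outside: 2368 → excluded.
Retained (n=15): Σ = 8305, mean = 8305/15 = 553.667

553.7 ms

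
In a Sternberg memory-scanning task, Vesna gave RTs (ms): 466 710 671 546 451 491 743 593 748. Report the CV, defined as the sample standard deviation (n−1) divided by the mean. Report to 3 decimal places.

0.199

n = 9, Σ = 5419, M = 602.1111
Σ(x−M)² = 114456.889; s = √(114456.889/8) = 119.6123
CV = 119.6123 / 602.1111 = 0.19865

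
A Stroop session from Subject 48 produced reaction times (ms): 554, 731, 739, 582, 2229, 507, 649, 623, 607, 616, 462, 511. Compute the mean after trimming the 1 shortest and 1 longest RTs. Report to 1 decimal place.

611.9 ms

Sorted: 462, 507, 511, 554, 582, 607, 616, 623, 649, 731, 739, 2229
Drop lowest 1 (462) and highest 1 (2229)
Remaining (n=10): Σ = 6119, mean = 6119/10 = 611.900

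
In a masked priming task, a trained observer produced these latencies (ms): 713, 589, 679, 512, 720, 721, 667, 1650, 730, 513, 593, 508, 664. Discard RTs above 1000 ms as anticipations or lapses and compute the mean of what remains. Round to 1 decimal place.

Excluded: 1650
Retained (n=12): Σ = 7609
Mean = 7609/12 = 634.0833

634.1 ms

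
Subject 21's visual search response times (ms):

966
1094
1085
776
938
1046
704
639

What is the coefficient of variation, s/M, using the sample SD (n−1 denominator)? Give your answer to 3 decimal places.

n = 8, Σ = 7248, M = 906.0000
Σ(x−M)² = 220602.000; s = √(220602.000/7) = 177.5234
CV = 177.5234 / 906.0000 = 0.19594

0.196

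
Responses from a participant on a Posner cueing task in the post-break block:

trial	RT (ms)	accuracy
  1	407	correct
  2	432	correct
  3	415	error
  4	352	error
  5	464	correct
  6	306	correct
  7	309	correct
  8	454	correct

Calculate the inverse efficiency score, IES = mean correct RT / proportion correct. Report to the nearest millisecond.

527 ms

Correct trials (n=6): 407, 432, 464, 306, 309, 454
Mean correct RT = 2372/6 = 395.3333 ms
Proportion correct = 6/8
IES = 395.3333 / (6/8) = 527.111 ms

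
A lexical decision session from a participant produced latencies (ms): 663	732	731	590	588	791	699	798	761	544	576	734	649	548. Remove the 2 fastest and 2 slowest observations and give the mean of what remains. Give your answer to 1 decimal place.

672.3 ms

Sorted: 544, 548, 576, 588, 590, 649, 663, 699, 731, 732, 734, 761, 791, 798
Drop lowest 2 (544, 548) and highest 2 (791, 798)
Remaining (n=10): Σ = 6723, mean = 6723/10 = 672.300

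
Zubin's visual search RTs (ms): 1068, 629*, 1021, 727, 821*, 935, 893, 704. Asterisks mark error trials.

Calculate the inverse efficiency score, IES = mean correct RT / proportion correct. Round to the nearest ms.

Correct trials (n=6): 1068, 1021, 727, 935, 893, 704
Mean correct RT = 5348/6 = 891.3333 ms
Proportion correct = 6/8
IES = 891.3333 / (6/8) = 1188.444 ms

1188 ms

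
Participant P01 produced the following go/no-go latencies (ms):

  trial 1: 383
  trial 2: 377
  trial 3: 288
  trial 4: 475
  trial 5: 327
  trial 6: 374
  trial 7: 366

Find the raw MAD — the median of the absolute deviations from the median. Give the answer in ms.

Sorted: 288, 327, 366, 374, 377, 383, 475 → median = 374
|x − 374|: 9, 3, 86, 101, 47, 0, 8
Sorted deviations: 0, 3, 8, 9, 47, 86, 101 → MAD = 9

9 ms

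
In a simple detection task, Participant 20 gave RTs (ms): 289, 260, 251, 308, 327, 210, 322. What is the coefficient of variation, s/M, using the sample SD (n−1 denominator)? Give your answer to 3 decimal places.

n = 7, Σ = 1967, M = 281.0000
Σ(x−M)² = 10972.000; s = √(10972.000/6) = 42.7629
CV = 42.7629 / 281.0000 = 0.15218

0.152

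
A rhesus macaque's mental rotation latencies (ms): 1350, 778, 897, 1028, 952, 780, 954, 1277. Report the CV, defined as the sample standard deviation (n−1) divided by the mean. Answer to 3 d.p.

n = 8, Σ = 8016, M = 1002.0000
Σ(x−M)² = 312694.000; s = √(312694.000/7) = 211.3541
CV = 211.3541 / 1002.0000 = 0.21093

0.211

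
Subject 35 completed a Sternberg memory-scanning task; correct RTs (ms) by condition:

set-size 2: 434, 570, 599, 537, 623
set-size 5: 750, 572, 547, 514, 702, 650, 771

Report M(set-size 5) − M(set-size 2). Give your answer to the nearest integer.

M(set-size 2) = 2763/5 = 552.600
M(set-size 5) = 4506/7 = 643.714
Difference = 643.714 − 552.600 = 91.114 ms

91 ms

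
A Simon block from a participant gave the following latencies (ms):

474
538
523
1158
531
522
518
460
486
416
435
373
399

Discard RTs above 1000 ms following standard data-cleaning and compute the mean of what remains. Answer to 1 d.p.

Excluded: 1158
Retained (n=12): Σ = 5675
Mean = 5675/12 = 472.9167

472.9 ms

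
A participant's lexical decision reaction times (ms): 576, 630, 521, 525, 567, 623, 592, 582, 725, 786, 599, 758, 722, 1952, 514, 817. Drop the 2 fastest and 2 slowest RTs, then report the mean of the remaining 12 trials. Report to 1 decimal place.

Sorted: 514, 521, 525, 567, 576, 582, 592, 599, 623, 630, 722, 725, 758, 786, 817, 1952
Drop lowest 2 (514, 521) and highest 2 (817, 1952)
Remaining (n=12): Σ = 7685, mean = 7685/12 = 640.417

640.4 ms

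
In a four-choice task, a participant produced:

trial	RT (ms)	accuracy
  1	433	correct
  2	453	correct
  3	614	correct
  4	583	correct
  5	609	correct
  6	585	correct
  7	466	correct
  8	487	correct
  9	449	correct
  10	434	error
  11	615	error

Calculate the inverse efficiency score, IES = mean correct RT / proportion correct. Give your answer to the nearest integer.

Correct trials (n=9): 433, 453, 614, 583, 609, 585, 466, 487, 449
Mean correct RT = 4679/9 = 519.8889 ms
Proportion correct = 9/11
IES = 519.8889 / (9/11) = 635.420 ms

635 ms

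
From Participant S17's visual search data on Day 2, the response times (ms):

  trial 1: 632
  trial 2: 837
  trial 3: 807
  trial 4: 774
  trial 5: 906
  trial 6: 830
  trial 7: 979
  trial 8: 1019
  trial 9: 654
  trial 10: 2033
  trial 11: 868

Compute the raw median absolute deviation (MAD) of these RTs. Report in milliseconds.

Sorted: 632, 654, 774, 807, 830, 837, 868, 906, 979, 1019, 2033 → median = 837
|x − 837|: 205, 0, 30, 63, 69, 7, 142, 182, 183, 1196, 31
Sorted deviations: 0, 7, 30, 31, 63, 69, 142, 182, 183, 205, 1196 → MAD = 69

69 ms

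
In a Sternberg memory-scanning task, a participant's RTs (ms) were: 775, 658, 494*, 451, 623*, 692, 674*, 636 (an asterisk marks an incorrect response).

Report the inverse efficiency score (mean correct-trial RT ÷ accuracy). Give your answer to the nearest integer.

1028 ms

Correct trials (n=5): 775, 658, 451, 692, 636
Mean correct RT = 3212/5 = 642.4000 ms
Proportion correct = 5/8
IES = 642.4000 / (5/8) = 1027.840 ms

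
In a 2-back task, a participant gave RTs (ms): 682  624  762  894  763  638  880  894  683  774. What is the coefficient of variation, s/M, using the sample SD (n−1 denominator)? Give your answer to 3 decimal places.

0.136

n = 10, Σ = 7594, M = 759.4000
Σ(x−M)² = 95910.400; s = √(95910.400/9) = 103.2313
CV = 103.2313 / 759.4000 = 0.13594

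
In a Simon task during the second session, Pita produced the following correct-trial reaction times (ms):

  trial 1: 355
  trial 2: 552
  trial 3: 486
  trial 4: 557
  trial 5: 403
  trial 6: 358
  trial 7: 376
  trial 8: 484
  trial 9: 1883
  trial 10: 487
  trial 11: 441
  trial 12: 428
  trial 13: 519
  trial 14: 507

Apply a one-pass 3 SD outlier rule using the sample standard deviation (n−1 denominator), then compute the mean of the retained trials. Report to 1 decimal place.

n = 14, ΣRT = 7836, M = 559.714
Σ(x−M)² = 1944390.86; s = √(1944390.86/13) = 386.741
Cutoffs: 559.714 ± 3·386.741 → [-600.5, 1719.9]
Outside: 1883 → excluded.
Retained (n=13): Σ = 5953, mean = 5953/13 = 457.923

457.9 ms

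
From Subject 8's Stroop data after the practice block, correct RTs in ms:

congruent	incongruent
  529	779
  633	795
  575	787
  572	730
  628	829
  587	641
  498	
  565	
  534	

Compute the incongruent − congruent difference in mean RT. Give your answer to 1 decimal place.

191.2 ms

M(congruent) = 5121/9 = 569.000
M(incongruent) = 4561/6 = 760.167
Difference = 760.167 − 569.000 = 191.167 ms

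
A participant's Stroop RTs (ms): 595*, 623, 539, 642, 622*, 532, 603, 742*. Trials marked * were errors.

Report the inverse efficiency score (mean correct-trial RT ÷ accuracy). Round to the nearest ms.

Correct trials (n=5): 623, 539, 642, 532, 603
Mean correct RT = 2939/5 = 587.8000 ms
Proportion correct = 5/8
IES = 587.8000 / (5/8) = 940.480 ms

940 ms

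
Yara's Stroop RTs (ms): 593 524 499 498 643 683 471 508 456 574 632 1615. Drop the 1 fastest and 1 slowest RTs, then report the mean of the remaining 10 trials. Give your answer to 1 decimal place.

562.5 ms

Sorted: 456, 471, 498, 499, 508, 524, 574, 593, 632, 643, 683, 1615
Drop lowest 1 (456) and highest 1 (1615)
Remaining (n=10): Σ = 5625, mean = 5625/10 = 562.500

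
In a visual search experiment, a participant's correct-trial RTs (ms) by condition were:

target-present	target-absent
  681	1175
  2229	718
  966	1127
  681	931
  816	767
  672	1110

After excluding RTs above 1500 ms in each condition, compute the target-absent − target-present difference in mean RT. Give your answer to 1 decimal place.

208.1 ms

target-present: exclude 2229
M(target-present) = 3816/5 = 763.200
M(target-absent) = 5828/6 = 971.333
Difference = 971.333 − 763.200 = 208.133 ms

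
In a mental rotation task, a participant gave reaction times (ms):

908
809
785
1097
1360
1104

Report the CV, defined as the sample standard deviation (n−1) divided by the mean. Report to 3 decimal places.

0.217

n = 6, Σ = 6063, M = 1010.5000
Σ(x−M)² = 240333.500; s = √(240333.500/5) = 219.2412
CV = 219.2412 / 1010.5000 = 0.21696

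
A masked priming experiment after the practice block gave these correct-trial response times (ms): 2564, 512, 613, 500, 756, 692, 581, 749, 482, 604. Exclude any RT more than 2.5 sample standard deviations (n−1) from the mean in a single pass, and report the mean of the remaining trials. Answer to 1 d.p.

609.9 ms

n = 10, ΣRT = 8053, M = 805.300
Σ(x−M)² = 3523030.10; s = √(3523030.10/9) = 625.658
Cutoffs: 805.300 ± 2.5·625.658 → [-758.8, 2369.4]
Outside: 2564 → excluded.
Retained (n=9): Σ = 5489, mean = 5489/9 = 609.889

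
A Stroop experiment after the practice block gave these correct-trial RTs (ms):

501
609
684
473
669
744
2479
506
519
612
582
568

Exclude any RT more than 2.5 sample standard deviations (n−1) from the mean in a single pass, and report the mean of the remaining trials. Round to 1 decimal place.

587.9 ms

n = 12, ΣRT = 8946, M = 745.500
Σ(x−M)² = 3352051.00; s = √(3352051.00/11) = 552.025
Cutoffs: 745.500 ± 2.5·552.025 → [-634.6, 2125.6]
Outside: 2479 → excluded.
Retained (n=11): Σ = 6467, mean = 6467/11 = 587.909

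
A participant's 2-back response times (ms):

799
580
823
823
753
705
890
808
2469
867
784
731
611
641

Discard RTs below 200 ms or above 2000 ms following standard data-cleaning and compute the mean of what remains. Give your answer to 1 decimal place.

755.0 ms

Excluded: 2469
Retained (n=13): Σ = 9815
Mean = 9815/13 = 755.0000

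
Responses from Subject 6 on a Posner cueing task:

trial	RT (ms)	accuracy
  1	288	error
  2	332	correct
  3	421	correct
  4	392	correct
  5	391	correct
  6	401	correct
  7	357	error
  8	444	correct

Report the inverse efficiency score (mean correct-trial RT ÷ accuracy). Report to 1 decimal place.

Correct trials (n=6): 332, 421, 392, 391, 401, 444
Mean correct RT = 2381/6 = 396.8333 ms
Proportion correct = 6/8
IES = 396.8333 / (6/8) = 529.111 ms

529.1 ms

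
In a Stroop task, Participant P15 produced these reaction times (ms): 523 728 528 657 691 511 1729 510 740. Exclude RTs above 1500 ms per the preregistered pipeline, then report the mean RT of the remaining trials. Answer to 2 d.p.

Excluded: 1729
Retained (n=8): Σ = 4888
Mean = 4888/8 = 611.0000

611.00 ms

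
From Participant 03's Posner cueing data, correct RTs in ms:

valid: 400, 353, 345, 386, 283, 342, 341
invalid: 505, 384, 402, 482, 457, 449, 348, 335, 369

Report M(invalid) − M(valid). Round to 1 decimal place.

M(valid) = 2450/7 = 350.000
M(invalid) = 3731/9 = 414.556
Difference = 414.556 − 350.000 = 64.556 ms

64.6 ms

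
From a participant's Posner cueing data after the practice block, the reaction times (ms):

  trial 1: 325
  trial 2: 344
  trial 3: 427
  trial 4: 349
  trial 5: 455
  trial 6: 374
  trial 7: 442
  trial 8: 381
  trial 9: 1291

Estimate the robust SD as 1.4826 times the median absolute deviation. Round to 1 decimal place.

68.2 ms

Sorted: 325, 344, 349, 374, 381, 427, 442, 455, 1291 → median = 381
|x − 381| sorted: 0, 7, 32, 37, 46, 56, 61, 74, 910 → MAD = 46
Robust SD ≈ 1.4826 × 46 = 68.200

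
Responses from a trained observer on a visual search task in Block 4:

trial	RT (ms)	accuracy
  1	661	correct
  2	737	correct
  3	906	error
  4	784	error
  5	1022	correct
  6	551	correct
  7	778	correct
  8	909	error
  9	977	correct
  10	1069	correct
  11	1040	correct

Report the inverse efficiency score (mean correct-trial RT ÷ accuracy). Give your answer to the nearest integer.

Correct trials (n=8): 661, 737, 1022, 551, 778, 977, 1069, 1040
Mean correct RT = 6835/8 = 854.3750 ms
Proportion correct = 8/11
IES = 854.3750 / (8/11) = 1174.766 ms

1175 ms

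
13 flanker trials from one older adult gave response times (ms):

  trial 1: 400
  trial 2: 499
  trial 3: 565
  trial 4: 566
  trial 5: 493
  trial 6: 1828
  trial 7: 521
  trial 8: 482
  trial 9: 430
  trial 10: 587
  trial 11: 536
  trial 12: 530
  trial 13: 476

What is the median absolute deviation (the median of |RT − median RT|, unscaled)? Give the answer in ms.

Sorted: 400, 430, 476, 482, 493, 499, 521, 530, 536, 565, 566, 587, 1828 → median = 521
|x − 521|: 121, 22, 44, 45, 28, 1307, 0, 39, 91, 66, 15, 9, 45
Sorted deviations: 0, 9, 15, 22, 28, 39, 44, 45, 45, 66, 91, 121, 1307 → MAD = 44

44 ms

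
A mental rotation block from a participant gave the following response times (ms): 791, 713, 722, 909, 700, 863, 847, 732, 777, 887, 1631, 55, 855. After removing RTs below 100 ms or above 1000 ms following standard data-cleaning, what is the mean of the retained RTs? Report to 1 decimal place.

Excluded: 55, 1631
Retained (n=11): Σ = 8796
Mean = 8796/11 = 799.6364

799.6 ms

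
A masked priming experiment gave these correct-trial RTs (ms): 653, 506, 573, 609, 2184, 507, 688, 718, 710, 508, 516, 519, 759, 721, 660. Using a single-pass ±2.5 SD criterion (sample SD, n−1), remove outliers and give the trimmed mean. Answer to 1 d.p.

n = 15, ΣRT = 10831, M = 722.067
Σ(x−M)² = 2406026.93; s = √(2406026.93/14) = 414.559
Cutoffs: 722.067 ± 2.5·414.559 → [-314.3, 1758.5]
Outside: 2184 → excluded.
Retained (n=14): Σ = 8647, mean = 8647/14 = 617.643

617.6 ms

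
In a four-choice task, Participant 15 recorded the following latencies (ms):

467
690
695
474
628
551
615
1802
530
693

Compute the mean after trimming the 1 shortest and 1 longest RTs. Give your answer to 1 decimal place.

Sorted: 467, 474, 530, 551, 615, 628, 690, 693, 695, 1802
Drop lowest 1 (467) and highest 1 (1802)
Remaining (n=8): Σ = 4876, mean = 4876/8 = 609.500

609.5 ms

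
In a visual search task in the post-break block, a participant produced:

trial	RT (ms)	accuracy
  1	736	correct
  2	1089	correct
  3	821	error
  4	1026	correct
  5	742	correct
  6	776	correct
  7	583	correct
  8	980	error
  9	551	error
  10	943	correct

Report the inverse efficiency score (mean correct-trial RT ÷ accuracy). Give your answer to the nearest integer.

1203 ms

Correct trials (n=7): 736, 1089, 1026, 742, 776, 583, 943
Mean correct RT = 5895/7 = 842.1429 ms
Proportion correct = 7/10
IES = 842.1429 / (7/10) = 1203.061 ms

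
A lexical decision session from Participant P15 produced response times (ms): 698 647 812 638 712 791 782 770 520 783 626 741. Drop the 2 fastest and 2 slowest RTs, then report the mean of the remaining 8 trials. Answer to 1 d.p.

Sorted: 520, 626, 638, 647, 698, 712, 741, 770, 782, 783, 791, 812
Drop lowest 2 (520, 626) and highest 2 (791, 812)
Remaining (n=8): Σ = 5771, mean = 5771/8 = 721.375

721.4 ms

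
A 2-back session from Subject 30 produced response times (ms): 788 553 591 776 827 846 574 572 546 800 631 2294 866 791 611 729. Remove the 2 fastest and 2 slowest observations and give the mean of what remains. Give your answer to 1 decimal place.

Sorted: 546, 553, 572, 574, 591, 611, 631, 729, 776, 788, 791, 800, 827, 846, 866, 2294
Drop lowest 2 (546, 553) and highest 2 (866, 2294)
Remaining (n=12): Σ = 8536, mean = 8536/12 = 711.333

711.3 ms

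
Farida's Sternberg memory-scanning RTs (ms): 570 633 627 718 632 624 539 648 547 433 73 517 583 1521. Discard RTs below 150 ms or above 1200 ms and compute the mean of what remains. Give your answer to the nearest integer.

Excluded: 73, 1521
Retained (n=12): Σ = 7071
Mean = 7071/12 = 589.2500

589 ms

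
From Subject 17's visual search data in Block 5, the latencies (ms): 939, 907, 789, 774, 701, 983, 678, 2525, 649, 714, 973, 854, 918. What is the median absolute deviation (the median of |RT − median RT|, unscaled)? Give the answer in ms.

119 ms

Sorted: 649, 678, 701, 714, 774, 789, 854, 907, 918, 939, 973, 983, 2525 → median = 854
|x − 854|: 85, 53, 65, 80, 153, 129, 176, 1671, 205, 140, 119, 0, 64
Sorted deviations: 0, 53, 64, 65, 80, 85, 119, 129, 140, 153, 176, 205, 1671 → MAD = 119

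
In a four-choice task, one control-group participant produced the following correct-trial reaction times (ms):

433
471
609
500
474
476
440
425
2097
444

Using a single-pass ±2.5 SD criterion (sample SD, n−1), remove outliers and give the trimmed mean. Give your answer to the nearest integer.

n = 10, ΣRT = 6369, M = 636.900
Σ(x−M)² = 2393816.90; s = √(2393816.90/9) = 515.732
Cutoffs: 636.900 ± 2.5·515.732 → [-652.4, 1926.2]
Outside: 2097 → excluded.
Retained (n=9): Σ = 4272, mean = 4272/9 = 474.667

475 ms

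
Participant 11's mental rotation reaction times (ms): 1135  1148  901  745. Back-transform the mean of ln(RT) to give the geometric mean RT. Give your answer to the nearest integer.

967 ms

ln(RT): 7.0344, 7.0458, 6.8035, 6.6134
Mean ln(RT) = 27.4971/4 = 6.87426
Geometric mean = exp(6.87426) = 967.06 ms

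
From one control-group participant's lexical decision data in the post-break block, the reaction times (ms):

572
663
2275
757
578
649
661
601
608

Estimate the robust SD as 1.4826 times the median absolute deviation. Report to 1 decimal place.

Sorted: 572, 578, 601, 608, 649, 661, 663, 757, 2275 → median = 649
|x − 649| sorted: 0, 12, 14, 41, 48, 71, 77, 108, 1626 → MAD = 48
Robust SD ≈ 1.4826 × 48 = 71.165

71.2 ms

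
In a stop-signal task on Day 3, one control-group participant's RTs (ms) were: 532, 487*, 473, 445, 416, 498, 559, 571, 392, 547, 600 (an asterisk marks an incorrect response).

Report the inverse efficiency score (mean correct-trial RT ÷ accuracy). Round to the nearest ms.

Correct trials (n=10): 532, 473, 445, 416, 498, 559, 571, 392, 547, 600
Mean correct RT = 5033/10 = 503.3000 ms
Proportion correct = 10/11
IES = 503.3000 / (10/11) = 553.630 ms

554 ms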